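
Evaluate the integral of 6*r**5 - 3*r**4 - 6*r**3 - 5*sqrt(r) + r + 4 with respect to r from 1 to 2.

By the power rule, an antiderivative is F(r) = r**6 - 3*r**5/5 - 3*r**4/2 - 10*r**(3/2)/3 + r**2/2 + 4*r.
Then F(2) - F(1) = (154/5 - 20*sqrt(2)/3) - (1/15) = 461/15 - 20*sqrt(2)/3.

461/15 - 20*sqrt(2)/3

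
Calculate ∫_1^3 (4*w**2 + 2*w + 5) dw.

By the power rule, an antiderivative is F(w) = 4*w**3/3 + w**2 + 5*w.
Then F(3) - F(1) = (60) - (22/3) = 158/3.

158/3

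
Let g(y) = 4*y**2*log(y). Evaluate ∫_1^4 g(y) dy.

-28 + 512*log(2)/3

Integrate by parts once (u = ln y, dv = 4*y**2 dy).
An antiderivative is F(y) = 4*y**3*(3*log(y) - 1)/9.
Then F(4) - F(1) = (-256/9 + 512*log(2)/3) - (-4/9) = -28 + 512*log(2)/3.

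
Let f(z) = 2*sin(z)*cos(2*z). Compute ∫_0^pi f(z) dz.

-4/3

Use the identity sin(z)cos(2*z) = [sin(3*z) + sin(-z)]/2.
An antiderivative is F(z) = cos(z) - cos(3*z)/3.
Then F(pi) - F(0) = (-2/3) - (2/3) = -4/3.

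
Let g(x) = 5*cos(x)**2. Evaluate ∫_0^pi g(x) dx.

Use the identity cos^2(x) = (1 + cos(2*x))/2.
An antiderivative is F(x) = 5*x/2 + 5*sin(2*x)/4.
Then F(pi) - F(0) = (5*pi/2) - (0) = 5*pi/2.

5*pi/2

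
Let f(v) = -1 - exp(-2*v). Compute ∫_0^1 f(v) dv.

An antiderivative is F(v) = -v + exp(-2*v)/2.
Then F(1) - F(0) = (-1 + exp(-2)/2) - (1/2) = -3/2 + exp(-2)/2.

-3/2 + exp(-2)/2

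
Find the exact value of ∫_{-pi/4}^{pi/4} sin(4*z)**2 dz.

pi/4

Use the identity sin^2(4*z) = (1 - cos(8*z))/2.
An antiderivative is F(z) = z/2 - sin(8*z)/16.
Then F(pi/4) - F(-pi/4) = (pi/8) - (-pi/8) = pi/4.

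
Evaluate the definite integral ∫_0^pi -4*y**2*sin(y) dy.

Integrate by parts twice (u = y^2, dv = -4*sin(y) dy).
An antiderivative is F(y) = 4*y**2*cos(y) - 8*y*sin(y) - 8*cos(y).
Then F(pi) - F(0) = (8 - 4*pi**2) - (-8) = 16 - 4*pi**2.

16 - 4*pi**2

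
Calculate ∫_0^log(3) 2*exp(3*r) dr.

Let u = exp(r), so du = exp(r) dr. When r = 0, u = 1; when r = log(3), u = 3.
The integral becomes 2·∫ u**2 du from 1 to 3, with antiderivative 2*u**3/3.
Back in r: F(r) = 2*exp(3*r)/3.
Then F(log(3)) - F(0) = (18) - (2/3) = 52/3.

52/3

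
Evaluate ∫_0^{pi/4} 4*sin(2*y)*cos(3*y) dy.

-8/5 + 6*sqrt(2)/5

Use the identity sin(2*y)cos(3*y) = [sin(5*y) + sin(-y)]/2.
An antiderivative is F(y) = 2*cos(y) - 2*cos(5*y)/5.
Then F(pi/4) - F(0) = (6*sqrt(2)/5) - (8/5) = -8/5 + 6*sqrt(2)/5.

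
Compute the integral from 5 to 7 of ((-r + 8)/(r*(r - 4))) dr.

log(75/49)

Factor the denominator: r**2 - 4*r = r(r - 4).
Partial fractions: (-r + 8)/(r*(r - 4)) = -2/r + 1/(r - 4).
An antiderivative is F(r) = -2*log(r) + log(r - 4).
Then F(7) - F(5) = (log(3/49)) - (-log(25)) = log(75/49).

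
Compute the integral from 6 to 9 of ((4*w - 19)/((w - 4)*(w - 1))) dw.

Factor the denominator: w**2 - 5*w + 4 = (w - 1)(w - 4).
Partial fractions: (4*w - 19)/((w - 4)*(w - 1)) = 5/(w - 1) - 1/(w - 4).
An antiderivative is F(w) = -log(w - 4) + 5*log(w - 1).
Then F(9) - F(6) = (-log(5) + 15*log(2)) - (-log(2) + 5*log(5)) = -6*log(5) + 16*log(2).

-6*log(5) + 16*log(2)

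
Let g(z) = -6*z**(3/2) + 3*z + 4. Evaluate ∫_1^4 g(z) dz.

-399/10

By the power rule, an antiderivative is F(z) = -12*z**(5/2)/5 + 3*z**2/2 + 4*z.
Then F(4) - F(1) = (-184/5) - (31/10) = -399/10.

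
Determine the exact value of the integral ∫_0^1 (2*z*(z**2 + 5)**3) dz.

Let u = z**2 + 5, so du = 2*z dz. When z = 0, u = 5; when z = 1, u = 6.
The integral becomes ∫ u**3 du from 5 to 6, with antiderivative u**4/4.
Back in z: F(z) = (z**2 + 5)**4/4.
Then F(1) - F(0) = (324) - (625/4) = 671/4.

671/4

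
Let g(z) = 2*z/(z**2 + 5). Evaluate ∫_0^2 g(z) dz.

Let u = z**2 + 5, so du = 2*z dz. When z = 0, u = 5; when z = 2, u = 9.
The integral becomes ∫ 1/u du from 5 to 9, with antiderivative log(u).
Back in z: F(z) = log(z**2 + 5).
Then F(2) - F(0) = (log(9)) - (log(5)) = log(9/5).

log(9/5)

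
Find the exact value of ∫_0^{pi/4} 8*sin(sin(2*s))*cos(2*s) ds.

4 - 4*cos(1)

Let u = sin(2*s), so du = 2*cos(2*s) ds. When s = 0, u = 0; when s = pi/4, u = 1.
The integral becomes 4·∫ sin(u) du from 0 to 1, with antiderivative -4*cos(u).
Back in s: F(s) = -4*cos(sin(2*s)).
Then F(pi/4) - F(0) = (-4*cos(1)) - (-4) = 4 - 4*cos(1).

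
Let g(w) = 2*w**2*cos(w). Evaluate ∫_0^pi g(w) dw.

-4*pi

Integrate by parts twice (u = w^2, dv = 2*cos(w) dw).
An antiderivative is F(w) = 2*w**2*sin(w) + 4*w*cos(w) - 4*sin(w).
Then F(pi) - F(0) = (-4*pi) - (0) = -4*pi.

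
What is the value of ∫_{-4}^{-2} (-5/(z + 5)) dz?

An antiderivative is F(z) = -5*log(z + 5).
Then F(-2) - F(-4) = (-5*log(3)) - (0) = -5*log(3).

-5*log(3)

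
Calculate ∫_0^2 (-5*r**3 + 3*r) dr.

By the power rule, an antiderivative is F(r) = -5*r**4/4 + 3*r**2/2.
Then F(2) - F(0) = (-14) - (0) = -14.

-14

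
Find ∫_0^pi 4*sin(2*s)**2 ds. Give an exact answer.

Use the identity sin^2(2*s) = (1 - cos(4*s))/2.
An antiderivative is F(s) = 2*s - sin(4*s)/2.
Then F(pi) - F(0) = (2*pi) - (0) = 2*pi.

2*pi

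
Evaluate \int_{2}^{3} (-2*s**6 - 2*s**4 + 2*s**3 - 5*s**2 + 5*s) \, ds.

By the power rule, an antiderivative is F(s) = -2*s**7/7 - 2*s**5/5 + s**4/2 - 5*s**3/3 + 5*s**2/2.
Then F(3) - F(2) = (-24642/35) - (-4694/105) = -69232/105.

-69232/105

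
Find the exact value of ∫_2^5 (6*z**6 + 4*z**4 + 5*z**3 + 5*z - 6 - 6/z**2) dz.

By the power rule, an antiderivative is F(z) = 6*z**7/7 + 4*z**5/5 + 5*z**4/4 + 5*z**2/2 - 6*z + 6/z.
Then F(5) - F(2) = (9839093/140) - (5471/35) = 9817209/140.

9817209/140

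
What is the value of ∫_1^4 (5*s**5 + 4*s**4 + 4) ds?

By the power rule, an antiderivative is F(s) = 5*s**6/6 + 4*s**5/5 + 4*s.
Then F(4) - F(1) = (63728/15) - (169/30) = 42429/10.

42429/10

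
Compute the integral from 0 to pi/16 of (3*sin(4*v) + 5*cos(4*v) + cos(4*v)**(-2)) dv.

sqrt(2)/4 + 1

An antiderivative is F(v) = 5*sin(4*v)/4 - 3*cos(4*v)/4 + tan(4*v)/4.
Then F(pi/16) - F(0) = (1/4 + sqrt(2)/4) - (-3/4) = sqrt(2)/4 + 1.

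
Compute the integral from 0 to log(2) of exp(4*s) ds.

Let u = exp(s), so du = exp(s) ds. When s = 0, u = 1; when s = log(2), u = 2.
The integral becomes ∫ u**3 du from 1 to 2, with antiderivative u**4/4.
Back in s: F(s) = exp(4*s)/4.
Then F(log(2)) - F(0) = (4) - (1/4) = 15/4.

15/4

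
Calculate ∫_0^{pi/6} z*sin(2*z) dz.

-pi/24 + sqrt(3)/8

Integrate by parts once (u = z, dv = sin(2*z) dz).
An antiderivative is F(z) = -z*cos(2*z)/2 + sin(2*z)/4.
Then F(pi/6) - F(0) = (-pi/24 + sqrt(3)/8) - (0) = -pi/24 + sqrt(3)/8.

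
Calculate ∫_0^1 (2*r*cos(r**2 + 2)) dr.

Let u = r**2 + 2, so du = 2*r dr. When r = 0, u = 2; when r = 1, u = 3.
The integral becomes ∫ cos(u) du from 2 to 3, with antiderivative sin(u).
Back in r: F(r) = sin(r**2 + 2).
Then F(1) - F(0) = (sin(3)) - (sin(2)) = -sin(2) + sin(3).

-sin(2) + sin(3)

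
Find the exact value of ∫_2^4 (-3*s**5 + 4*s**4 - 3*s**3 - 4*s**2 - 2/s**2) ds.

By the power rule, an antiderivative is F(s) = -s**6/2 + 4*s**5/5 - 3*s**4/4 - 4*s**3/3 + 2/s.
Then F(4) - F(2) = (-45169/30) - (-421/15) = -44327/30.

-44327/30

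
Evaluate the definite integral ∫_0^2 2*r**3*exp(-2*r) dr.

3/4 - 71*exp(-4)/4

Integrate by parts 3 times (u = r^3, dv = 2*exp(-2*r) dr).
An antiderivative is F(r) = (-4*r**3 - 6*r**2 - 6*r - 3)*exp(-2*r)/4.
Then F(2) - F(0) = (-71*exp(-4)/4) - (-3/4) = 3/4 - 71*exp(-4)/4.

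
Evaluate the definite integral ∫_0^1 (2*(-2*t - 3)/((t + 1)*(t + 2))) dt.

-log(9)

Factor the denominator: t**2 + 3*t + 2 = (t + 2)(t + 1).
Partial fractions: 2*(-2*t - 3)/((t + 1)*(t + 2)) = -2/(t + 2) - 2/(t + 1).
An antiderivative is F(t) = -2*log(t + 1) - 2*log(t + 2).
Then F(1) - F(0) = (-log(36)) - (-log(4)) = -log(9).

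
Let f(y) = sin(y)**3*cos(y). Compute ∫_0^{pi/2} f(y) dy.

Let u = sin(y), so du = cos(y) dy. When y = 0, u = 0; when y = pi/2, u = 1.
The integral becomes ∫ u**3 du from 0 to 1, with antiderivative u**4/4.
Back in y: F(y) = sin(y)**4/4.
Then F(pi/2) - F(0) = (1/4) - (0) = 1/4.

1/4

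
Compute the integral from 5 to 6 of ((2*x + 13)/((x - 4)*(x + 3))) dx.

log(64/9)

Factor the denominator: x**2 - x - 12 = (x + 3)(x - 4).
Partial fractions: (2*x + 13)/((x - 4)*(x + 3)) = -1/(x + 3) + 3/(x - 4).
An antiderivative is F(x) = 3*log(x - 4) - log(x + 3).
Then F(6) - F(5) = (log(8/9)) - (-log(8)) = log(64/9).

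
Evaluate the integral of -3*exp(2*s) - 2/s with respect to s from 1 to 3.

An antiderivative is F(s) = -3*exp(2*s)/2 - 2*log(s).
Then F(3) - F(1) = (-3*exp(6)/2 - log(9)) - (-3*exp(2)/2) = -3*exp(6)/2 - log(9) + 3*exp(2)/2.

-3*exp(6)/2 - log(9) + 3*exp(2)/2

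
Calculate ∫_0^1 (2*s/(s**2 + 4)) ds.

Let u = s**2 + 4, so du = 2*s ds. When s = 0, u = 4; when s = 1, u = 5.
The integral becomes ∫ 1/u du from 4 to 5, with antiderivative log(u).
Back in s: F(s) = log(s**2 + 4).
Then F(1) - F(0) = (log(5)) - (log(4)) = log(5/4).

log(5/4)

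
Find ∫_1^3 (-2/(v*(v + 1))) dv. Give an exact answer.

Factor the denominator: v**2 + v = (v + 1)v.
Partial fractions: -2/(v*(v + 1)) = 2/(v + 1) - 2/v.
An antiderivative is F(v) = -2*log(v) + 2*log(v + 1).
Then F(3) - F(1) = (log(16/9)) - (log(4)) = log(4/9).

log(4/9)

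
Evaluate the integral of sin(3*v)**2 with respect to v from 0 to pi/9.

Use the identity sin^2(3*v) = (1 - cos(6*v))/2.
An antiderivative is F(v) = v/2 - sin(6*v)/12.
Then F(pi/9) - F(0) = (-sqrt(3)/24 + pi/18) - (0) = -sqrt(3)/24 + pi/18.

-sqrt(3)/24 + pi/18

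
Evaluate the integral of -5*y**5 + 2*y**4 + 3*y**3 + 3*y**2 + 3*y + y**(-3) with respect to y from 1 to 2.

-679/40

By the power rule, an antiderivative is F(y) = -5*y**6/6 + 2*y**5/5 + 3*y**4/4 + y**3 + 3*y**2/2 - 1/(2*y**2).
Then F(2) - F(1) = (-1759/120) - (139/60) = -679/40.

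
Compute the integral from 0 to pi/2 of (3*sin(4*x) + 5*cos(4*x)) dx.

An antiderivative is F(x) = 5*sin(4*x)/4 - 3*cos(4*x)/4.
Then F(pi/2) - F(0) = (-3/4) - (-3/4) = 0.

0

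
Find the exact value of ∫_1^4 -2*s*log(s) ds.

Integrate by parts once (u = ln s, dv = -2*s ds).
An antiderivative is F(s) = -s**2*(2*log(s) - 1)/2.
Then F(4) - F(1) = (8 - 32*log(2)) - (1/2) = 15/2 - 32*log(2).

15/2 - 32*log(2)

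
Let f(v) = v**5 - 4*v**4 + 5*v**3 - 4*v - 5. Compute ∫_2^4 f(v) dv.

722/5

By the power rule, an antiderivative is F(v) = v**6/6 - 4*v**5/5 + 5*v**4/4 - 2*v**2 - 5*v.
Then F(4) - F(2) = (1972/15) - (-194/15) = 722/5.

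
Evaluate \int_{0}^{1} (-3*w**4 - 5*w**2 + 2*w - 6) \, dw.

-109/15

By the power rule, an antiderivative is F(w) = -3*w**5/5 - 5*w**3/3 + w**2 - 6*w.
Then F(1) - F(0) = (-109/15) - (0) = -109/15.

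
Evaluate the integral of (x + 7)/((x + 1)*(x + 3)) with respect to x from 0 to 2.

Factor the denominator: x**2 + 4*x + 3 = (x + 3)(x + 1).
Partial fractions: (x + 7)/((x + 1)*(x + 3)) = -2/(x + 3) + 3/(x + 1).
An antiderivative is F(x) = 3*log(x + 1) - 2*log(x + 3).
Then F(2) - F(0) = (log(27/25)) - (-log(9)) = -2*log(5) + 5*log(3).

-2*log(5) + 5*log(3)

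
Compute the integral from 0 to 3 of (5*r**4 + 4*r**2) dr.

279

By the power rule, an antiderivative is F(r) = r**5 + 4*r**3/3.
Then F(3) - F(0) = (279) - (0) = 279.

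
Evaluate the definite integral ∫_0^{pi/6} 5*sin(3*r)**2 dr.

5*pi/12

Use the identity sin^2(3*r) = (1 - cos(6*r))/2.
An antiderivative is F(r) = 5*r/2 - 5*sin(6*r)/12.
Then F(pi/6) - F(0) = (5*pi/12) - (0) = 5*pi/12.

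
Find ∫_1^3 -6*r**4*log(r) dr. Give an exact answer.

Integrate by parts once (u = ln r, dv = -6*r**4 dr).
An antiderivative is F(r) = -6*r**5*(5*log(r) - 1)/25.
Then F(3) - F(1) = (1458/25 - 1458*log(3)/5) - (6/25) = 1452/25 - 1458*log(3)/5.

1452/25 - 1458*log(3)/5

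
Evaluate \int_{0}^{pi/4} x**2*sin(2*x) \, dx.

Integrate by parts twice (u = x^2, dv = sin(2*x) dx).
An antiderivative is F(x) = -x**2*cos(2*x)/2 + x*sin(2*x)/2 + cos(2*x)/4.
Then F(pi/4) - F(0) = (pi/8) - (1/4) = -1/4 + pi/8.

-1/4 + pi/8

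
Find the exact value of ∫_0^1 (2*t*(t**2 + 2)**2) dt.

Let u = t**2 + 2, so du = 2*t dt. When t = 0, u = 2; when t = 1, u = 3.
The integral becomes ∫ u**2 du from 2 to 3, with antiderivative u**3/3.
Back in t: F(t) = (t**2 + 2)**3/3.
Then F(1) - F(0) = (9) - (8/3) = 19/3.

19/3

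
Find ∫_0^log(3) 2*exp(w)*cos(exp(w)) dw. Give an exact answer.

-2*sin(1) + 2*sin(3)

Let u = exp(w), so du = exp(w) dw. When w = 0, u = 1; when w = log(3), u = 3.
The integral becomes 2·∫ cos(u) du from 1 to 3, with antiderivative 2*sin(u).
Back in w: F(w) = 2*sin(exp(w)).
Then F(log(3)) - F(0) = (2*sin(3)) - (2*sin(1)) = -2*sin(1) + 2*sin(3).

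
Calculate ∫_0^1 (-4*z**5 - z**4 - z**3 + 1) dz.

-7/60

By the power rule, an antiderivative is F(z) = -2*z**6/3 - z**5/5 - z**4/4 + z.
Then F(1) - F(0) = (-7/60) - (0) = -7/60.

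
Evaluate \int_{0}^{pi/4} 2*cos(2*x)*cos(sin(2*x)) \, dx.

Let u = sin(2*x), so du = 2*cos(2*x) dx. When x = 0, u = 0; when x = pi/4, u = 1.
The integral becomes ∫ cos(u) du from 0 to 1, with antiderivative sin(u).
Back in x: F(x) = sin(sin(2*x)).
Then F(pi/4) - F(0) = (sin(1)) - (0) = sin(1).

sin(1)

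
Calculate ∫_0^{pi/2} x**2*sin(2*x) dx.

-1/2 + pi**2/8

Integrate by parts twice (u = x^2, dv = sin(2*x) dx).
An antiderivative is F(x) = -x**2*cos(2*x)/2 + x*sin(2*x)/2 + cos(2*x)/4.
Then F(pi/2) - F(0) = (-1/4 + pi**2/8) - (1/4) = -1/2 + pi**2/8.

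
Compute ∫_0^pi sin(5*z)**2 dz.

pi/2

Use the identity sin^2(5*z) = (1 - cos(10*z))/2.
An antiderivative is F(z) = z/2 - sin(10*z)/20.
Then F(pi) - F(0) = (pi/2) - (0) = pi/2.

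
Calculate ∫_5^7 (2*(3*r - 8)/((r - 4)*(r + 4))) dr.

Factor the denominator: r**2 - 16 = (r + 4)(r - 4).
Partial fractions: 2*(3*r - 8)/((r - 4)*(r + 4)) = 5/(r + 4) + 1/(r - 4).
An antiderivative is F(r) = log(r - 4) + 5*log(r + 4).
Then F(7) - F(5) = (log(3) + 5*log(11)) - (10*log(3)) = -9*log(3) + 5*log(11).

-9*log(3) + 5*log(11)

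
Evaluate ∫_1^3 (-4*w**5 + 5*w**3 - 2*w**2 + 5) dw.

By the power rule, an antiderivative is F(w) = -2*w**6/3 + 5*w**4/4 - 2*w**3/3 + 5*w.
Then F(3) - F(1) = (-1551/4) - (59/12) = -1178/3.

-1178/3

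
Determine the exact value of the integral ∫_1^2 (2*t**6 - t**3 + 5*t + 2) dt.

By the power rule, an antiderivative is F(t) = 2*t**7/7 - t**4/4 + 5*t**2/2 + 2*t.
Then F(2) - F(1) = (326/7) - (127/28) = 1177/28.

1177/28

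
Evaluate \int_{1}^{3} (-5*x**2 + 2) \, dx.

By the power rule, an antiderivative is F(x) = -5*x**3/3 + 2*x.
Then F(3) - F(1) = (-39) - (1/3) = -118/3.

-118/3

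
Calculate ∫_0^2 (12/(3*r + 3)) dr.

Let u = 3*r + 3, so du = 3 dr. When r = 0, u = 3; when r = 2, u = 9.
The integral becomes 4·∫ 1/u du from 3 to 9, with antiderivative 4*log(u).
Back in r: F(r) = 4*log(3*r + 3).
Then F(2) - F(0) = (8*log(3)) - (log(81)) = log(81).

log(81)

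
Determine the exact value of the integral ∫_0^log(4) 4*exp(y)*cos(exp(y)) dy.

Let u = exp(y), so du = exp(y) dy. When y = 0, u = 1; when y = log(4), u = 4.
The integral becomes 4·∫ cos(u) du from 1 to 4, with antiderivative 4*sin(u).
Back in y: F(y) = 4*sin(exp(y)).
Then F(log(4)) - F(0) = (4*sin(4)) - (4*sin(1)) = -4*sin(1) + 4*sin(4).

-4*sin(1) + 4*sin(4)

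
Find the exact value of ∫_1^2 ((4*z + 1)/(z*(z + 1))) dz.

Factor the denominator: z**2 + z = (z + 1)z.
Partial fractions: (4*z + 1)/(z*(z + 1)) = 3/(z + 1) + 1/z.
An antiderivative is F(z) = log(z) + 3*log(z + 1).
Then F(2) - F(1) = (log(54)) - (log(8)) = log(27/4).

log(27/4)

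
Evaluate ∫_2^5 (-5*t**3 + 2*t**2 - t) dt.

-2775/4

By the power rule, an antiderivative is F(t) = -5*t**4/4 + 2*t**3/3 - t**2/2.
Then F(5) - F(2) = (-8525/12) - (-50/3) = -2775/4.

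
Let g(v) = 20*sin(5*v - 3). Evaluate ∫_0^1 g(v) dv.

4*cos(3) - 4*cos(2)

Let u = 5*v - 3, so du = 5 dv. When v = 0, u = -3; when v = 1, u = 2.
The integral becomes 4·∫ sin(u) du from -3 to 2, with antiderivative -4*cos(u).
Back in v: F(v) = -4*cos(5*v - 3).
Then F(1) - F(0) = (-4*cos(2)) - (-4*cos(3)) = 4*cos(3) - 4*cos(2).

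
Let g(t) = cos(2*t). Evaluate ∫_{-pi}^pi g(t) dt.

An antiderivative is F(t) = sin(2*t)/2.
Then F(pi) - F(-pi) = (0) - (0) = 0.

0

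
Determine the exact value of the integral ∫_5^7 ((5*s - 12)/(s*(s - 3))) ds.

Factor the denominator: s**2 - 3*s = s(s - 3).
Partial fractions: (5*s - 12)/(s*(s - 3)) = 4/s + 1/(s - 3).
An antiderivative is F(s) = 4*log(s) + log(s - 3).
Then F(7) - F(5) = (2*log(2) + 4*log(7)) - (log(2) + 4*log(5)) = -4*log(5) + log(2) + 4*log(7).

-4*log(5) + log(2) + 4*log(7)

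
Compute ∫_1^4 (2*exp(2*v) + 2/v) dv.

-exp(2) + log(16) + exp(8)

An antiderivative is F(v) = exp(2*v) + 2*log(v).
Then F(4) - F(1) = (log(16) + exp(8)) - (exp(2)) = -exp(2) + log(16) + exp(8).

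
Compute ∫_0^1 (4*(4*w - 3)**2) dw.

Let u = 4*w - 3, so du = 4 dw. When w = 0, u = -3; when w = 1, u = 1.
The integral becomes ∫ u**2 du from -3 to 1, with antiderivative u**3/3.
Back in w: F(w) = (4*w - 3)**3/3.
Then F(1) - F(0) = (1/3) - (-9) = 28/3.

28/3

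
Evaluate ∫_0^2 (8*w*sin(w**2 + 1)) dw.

Let u = w**2 + 1, so du = 2*w dw. When w = 0, u = 1; when w = 2, u = 5.
The integral becomes 4·∫ sin(u) du from 1 to 5, with antiderivative -4*cos(u).
Back in w: F(w) = -4*cos(w**2 + 1).
Then F(2) - F(0) = (-4*cos(5)) - (-4*cos(1)) = -4*cos(5) + 4*cos(1).

-4*cos(5) + 4*cos(1)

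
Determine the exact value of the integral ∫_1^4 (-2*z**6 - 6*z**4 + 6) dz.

-206166/35

By the power rule, an antiderivative is F(z) = -2*z**7/7 - 6*z**5/5 + 6*z.
Then F(4) - F(1) = (-206008/35) - (158/35) = -206166/35.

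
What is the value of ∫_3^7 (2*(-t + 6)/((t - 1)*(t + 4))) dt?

Factor the denominator: t**2 + 3*t - 4 = (t + 4)(t - 1).
Partial fractions: 2*(-t + 6)/((t - 1)*(t + 4)) = -4/(t + 4) + 2/(t - 1).
An antiderivative is F(t) = 2*log(t - 1) - 4*log(t + 4).
Then F(7) - F(3) = (-4*log(11) + 2*log(2) + 2*log(3)) - (-4*log(7) + 2*log(2)) = -4*log(11) + 2*log(3) + 4*log(7).

-4*log(11) + 2*log(3) + 4*log(7)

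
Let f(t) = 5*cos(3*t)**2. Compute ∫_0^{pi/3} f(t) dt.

5*pi/6

Use the identity cos^2(3*t) = (1 + cos(6*t))/2.
An antiderivative is F(t) = 5*t/2 + 5*sin(6*t)/12.
Then F(pi/3) - F(0) = (5*pi/6) - (0) = 5*pi/6.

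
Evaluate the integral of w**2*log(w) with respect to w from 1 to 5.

Integrate by parts once (u = ln w, dv = w**2 dw).
An antiderivative is F(w) = w**3*(3*log(w) - 1)/9.
Then F(5) - F(1) = (-125/9 + 125*log(5)/3) - (-1/9) = -124/9 + 125*log(5)/3.

-124/9 + 125*log(5)/3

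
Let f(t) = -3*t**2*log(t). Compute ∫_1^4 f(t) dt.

Integrate by parts once (u = ln t, dv = -3*t**2 dt).
An antiderivative is F(t) = -t**3*(3*log(t) - 1)/3.
Then F(4) - F(1) = (64/3 - 128*log(2)) - (1/3) = 21 - 128*log(2).

21 - 128*log(2)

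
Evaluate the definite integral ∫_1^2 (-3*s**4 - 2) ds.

-103/5

By the power rule, an antiderivative is F(s) = -3*s**5/5 - 2*s.
Then F(2) - F(1) = (-116/5) - (-13/5) = -103/5.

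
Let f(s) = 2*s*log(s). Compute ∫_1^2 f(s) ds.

Integrate by parts once (u = ln s, dv = 2*s ds).
An antiderivative is F(s) = s**2*(2*log(s) - 1)/2.
Then F(2) - F(1) = (-2 + log(16)) - (-1/2) = -3/2 + log(16).

-3/2 + log(16)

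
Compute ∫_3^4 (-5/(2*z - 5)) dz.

An antiderivative is F(z) = -5*log(2*z - 5)/2.
Then F(4) - F(3) = (-5*log(3)/2) - (0) = -5*log(3)/2.

-5*log(3)/2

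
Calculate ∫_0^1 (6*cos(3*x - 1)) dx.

2*sin(1) + 2*sin(2)

Let u = 3*x - 1, so du = 3 dx. When x = 0, u = -1; when x = 1, u = 2.
The integral becomes 2·∫ cos(u) du from -1 to 2, with antiderivative 2*sin(u).
Back in x: F(x) = 2*sin(3*x - 1).
Then F(1) - F(0) = (2*sin(2)) - (-2*sin(1)) = 2*sin(1) + 2*sin(2).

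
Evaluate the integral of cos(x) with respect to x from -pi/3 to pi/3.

sqrt(3)

An antiderivative is F(x) = sin(x).
Then F(pi/3) - F(-pi/3) = (sqrt(3)/2) - (-sqrt(3)/2) = sqrt(3).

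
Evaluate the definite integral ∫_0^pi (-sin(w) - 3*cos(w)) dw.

-2

An antiderivative is F(w) = -3*sin(w) + cos(w).
Then F(pi) - F(0) = (-1) - (1) = -2.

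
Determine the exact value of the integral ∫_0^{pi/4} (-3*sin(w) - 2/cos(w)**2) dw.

An antiderivative is F(w) = 3*cos(w) - 2*tan(w).
Then F(pi/4) - F(0) = (-2 + 3*sqrt(2)/2) - (3) = -5 + 3*sqrt(2)/2.

-5 + 3*sqrt(2)/2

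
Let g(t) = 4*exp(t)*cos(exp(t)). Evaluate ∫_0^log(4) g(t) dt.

-4*sin(1) + 4*sin(4)

Let u = exp(t), so du = exp(t) dt. When t = 0, u = 1; when t = log(4), u = 4.
The integral becomes 4·∫ cos(u) du from 1 to 4, with antiderivative 4*sin(u).
Back in t: F(t) = 4*sin(exp(t)).
Then F(log(4)) - F(0) = (4*sin(4)) - (4*sin(1)) = -4*sin(1) + 4*sin(4).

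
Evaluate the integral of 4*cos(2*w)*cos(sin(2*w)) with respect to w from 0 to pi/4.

2*sin(1)

Let u = sin(2*w), so du = 2*cos(2*w) dw. When w = 0, u = 0; when w = pi/4, u = 1.
The integral becomes 2·∫ cos(u) du from 0 to 1, with antiderivative 2*sin(u).
Back in w: F(w) = 2*sin(sin(2*w)).
Then F(pi/4) - F(0) = (2*sin(1)) - (0) = 2*sin(1).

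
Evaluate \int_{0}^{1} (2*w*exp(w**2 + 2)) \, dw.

-exp(2) + exp(3)

Let u = w**2 + 2, so du = 2*w dw. When w = 0, u = 2; when w = 1, u = 3.
The integral becomes ∫ exp(u) du from 2 to 3, with antiderivative exp(u).
Back in w: F(w) = exp(w**2 + 2).
Then F(1) - F(0) = (exp(3)) - (exp(2)) = -exp(2) + exp(3).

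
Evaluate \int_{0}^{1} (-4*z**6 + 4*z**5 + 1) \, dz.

23/21

By the power rule, an antiderivative is F(z) = -4*z**7/7 + 2*z**6/3 + z.
Then F(1) - F(0) = (23/21) - (0) = 23/21.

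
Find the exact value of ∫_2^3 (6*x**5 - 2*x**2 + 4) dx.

By the power rule, an antiderivative is F(x) = x**6 - 2*x**3/3 + 4*x.
Then F(3) - F(2) = (723) - (200/3) = 1969/3.

1969/3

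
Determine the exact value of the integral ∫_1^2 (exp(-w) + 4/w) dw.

-exp(-2) + exp(-1) + 4*log(2)

An antiderivative is F(w) = 4*log(w) - exp(-w).
Then F(2) - F(1) = (-exp(-2) + 4*log(2)) - (-exp(-1)) = -exp(-2) + exp(-1) + 4*log(2).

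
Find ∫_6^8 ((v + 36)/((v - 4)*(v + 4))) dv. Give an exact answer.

-4*log(3) + log(2) + 4*log(5)

Factor the denominator: v**2 - 16 = (v + 4)(v - 4).
Partial fractions: (v + 36)/((v - 4)*(v + 4)) = -4/(v + 4) + 5/(v - 4).
An antiderivative is F(v) = 5*log(v - 4) - 4*log(v + 4).
Then F(8) - F(6) = (log(4/81)) - (-4*log(5) + log(2)) = -4*log(3) + log(2) + 4*log(5).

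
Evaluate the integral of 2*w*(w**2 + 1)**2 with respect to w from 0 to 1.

7/3

Let u = w**2 + 1, so du = 2*w dw. When w = 0, u = 1; when w = 1, u = 2.
The integral becomes ∫ u**2 du from 1 to 2, with antiderivative u**3/3.
Back in w: F(w) = (w**2 + 1)**3/3.
Then F(1) - F(0) = (8/3) - (1/3) = 7/3.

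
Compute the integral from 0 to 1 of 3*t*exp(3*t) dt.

1/3 + 2*exp(3)/3

Integrate by parts once (u = t, dv = 3*exp(3*t) dt).
An antiderivative is F(t) = (3*t - 1)*exp(3*t)/3.
Then F(1) - F(0) = (2*exp(3)/3) - (-1/3) = 1/3 + 2*exp(3)/3.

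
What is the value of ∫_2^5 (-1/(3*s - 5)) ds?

-log(10)/3

An antiderivative is F(s) = -log(3*s - 5)/3.
Then F(5) - F(2) = (-log(10)/3) - (0) = -log(10)/3.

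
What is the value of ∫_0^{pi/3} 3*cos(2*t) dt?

3*sqrt(3)/4

An antiderivative is F(t) = 3*sin(2*t)/2.
Then F(pi/3) - F(0) = (3*sqrt(3)/4) - (0) = 3*sqrt(3)/4.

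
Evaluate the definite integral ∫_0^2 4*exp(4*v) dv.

-1 + exp(8)

Let u = 4*v, so du = 4 dv. When v = 0, u = 0; when v = 2, u = 8.
The integral becomes ∫ exp(u) du from 0 to 8, with antiderivative exp(u).
Back in v: F(v) = exp(4*v).
Then F(2) - F(0) = (exp(8)) - (1) = -1 + exp(8).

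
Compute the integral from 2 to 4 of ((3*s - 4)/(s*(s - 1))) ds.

log(16/3)

Factor the denominator: s**2 - s = s(s - 1).
Partial fractions: (3*s - 4)/(s*(s - 1)) = 4/s - 1/(s - 1).
An antiderivative is F(s) = 4*log(s) - log(s - 1).
Then F(4) - F(2) = (-log(3) + 8*log(2)) - (log(16)) = log(16/3).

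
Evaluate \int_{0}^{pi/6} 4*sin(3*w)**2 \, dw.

Use the identity sin^2(3*w) = (1 - cos(6*w))/2.
An antiderivative is F(w) = 2*w - sin(6*w)/3.
Then F(pi/6) - F(0) = (pi/3) - (0) = pi/3.

pi/3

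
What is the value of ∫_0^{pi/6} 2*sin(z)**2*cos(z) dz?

1/12

Let u = sin(z), so du = cos(z) dz. When z = 0, u = 0; when z = pi/6, u = 1/2.
The integral becomes 2·∫ u**2 du from 0 to 1/2, with antiderivative 2*u**3/3.
Back in z: F(z) = 2*sin(z)**3/3.
Then F(pi/6) - F(0) = (1/12) - (0) = 1/12.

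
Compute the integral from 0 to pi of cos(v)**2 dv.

Use the identity cos^2(v) = (1 + cos(2*v))/2.
An antiderivative is F(v) = v/2 + sin(2*v)/4.
Then F(pi) - F(0) = (pi/2) - (0) = pi/2.

pi/2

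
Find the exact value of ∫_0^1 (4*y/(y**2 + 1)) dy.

log(4)

Let u = y**2 + 1, so du = 2*y dy. When y = 0, u = 1; when y = 1, u = 2.
The integral becomes 2·∫ 1/u du from 1 to 2, with antiderivative 2*log(u).
Back in y: F(y) = 2*log(y**2 + 1).
Then F(1) - F(0) = (log(4)) - (0) = log(4).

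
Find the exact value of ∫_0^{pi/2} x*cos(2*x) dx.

-1/2

Integrate by parts once (u = x, dv = cos(2*x) dx).
An antiderivative is F(x) = x*sin(2*x)/2 + cos(2*x)/4.
Then F(pi/2) - F(0) = (-1/4) - (1/4) = -1/2.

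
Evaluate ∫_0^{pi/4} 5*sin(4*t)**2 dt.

Use the identity sin^2(4*t) = (1 - cos(8*t))/2.
An antiderivative is F(t) = 5*t/2 - 5*sin(8*t)/16.
Then F(pi/4) - F(0) = (5*pi/8) - (0) = 5*pi/8.

5*pi/8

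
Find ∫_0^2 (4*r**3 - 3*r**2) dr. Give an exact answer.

8

By the power rule, an antiderivative is F(r) = r**4 - r**3.
Then F(2) - F(0) = (8) - (0) = 8.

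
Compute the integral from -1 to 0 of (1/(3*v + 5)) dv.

-log(2)/3 + log(5)/3

An antiderivative is F(v) = log(3*v + 5)/3.
Then F(0) - F(-1) = (log(5)/3) - (log(2)/3) = -log(2)/3 + log(5)/3.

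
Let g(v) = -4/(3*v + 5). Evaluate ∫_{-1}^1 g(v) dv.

An antiderivative is F(v) = -4*log(3*v + 5)/3.
Then F(1) - F(-1) = (-log(16)) - (-4*log(2)/3) = -8*log(2)/3.

-8*log(2)/3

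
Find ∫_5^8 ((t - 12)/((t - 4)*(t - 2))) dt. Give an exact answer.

Factor the denominator: t**2 - 6*t + 8 = (t - 2)(t - 4).
Partial fractions: (t - 12)/((t - 4)*(t - 2)) = 5/(t - 2) - 4/(t - 4).
An antiderivative is F(t) = -4*log(t - 4) + 5*log(t - 2).
Then F(8) - F(5) = (-3*log(2) + 5*log(3)) - (5*log(3)) = -log(8).

-log(8)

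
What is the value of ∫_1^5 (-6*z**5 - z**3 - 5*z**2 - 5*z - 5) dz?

By the power rule, an antiderivative is F(z) = -z**6 - z**4/4 - 5*z**3/3 - 5*z**2/2 - 5*z.
Then F(5) - F(1) = (-192925/12) - (-125/12) = -48200/3.

-48200/3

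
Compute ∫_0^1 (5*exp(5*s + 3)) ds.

Let u = 5*s + 3, so du = 5 ds. When s = 0, u = 3; when s = 1, u = 8.
The integral becomes ∫ exp(u) du from 3 to 8, with antiderivative exp(u).
Back in s: F(s) = exp(5*s + 3).
Then F(1) - F(0) = (exp(8)) - (exp(3)) = -exp(3) + exp(8).

-exp(3) + exp(8)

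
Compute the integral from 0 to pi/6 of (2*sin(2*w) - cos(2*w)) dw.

An antiderivative is F(w) = -sin(2*w)/2 - cos(2*w).
Then F(pi/6) - F(0) = (-1/2 - sqrt(3)/4) - (-1) = 1/2 - sqrt(3)/4.

1/2 - sqrt(3)/4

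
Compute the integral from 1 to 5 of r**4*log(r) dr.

Integrate by parts once (u = ln r, dv = r**4 dr).
An antiderivative is F(r) = r**5*(5*log(r) - 1)/25.
Then F(5) - F(1) = (-125 + 625*log(5)) - (-1/25) = -3124/25 + 625*log(5).

-3124/25 + 625*log(5)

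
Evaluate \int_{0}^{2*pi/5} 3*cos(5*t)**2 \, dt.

3*pi/5

Use the identity cos^2(5*t) = (1 + cos(10*t))/2.
An antiderivative is F(t) = 3*t/2 + 3*sin(10*t)/20.
Then F(2*pi/5) - F(0) = (3*pi/5) - (0) = 3*pi/5.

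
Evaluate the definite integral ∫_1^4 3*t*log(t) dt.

-45/4 + 48*log(2)

Integrate by parts once (u = ln t, dv = 3*t dt).
An antiderivative is F(t) = 3*t**2*(2*log(t) - 1)/4.
Then F(4) - F(1) = (-12 + 48*log(2)) - (-3/4) = -45/4 + 48*log(2).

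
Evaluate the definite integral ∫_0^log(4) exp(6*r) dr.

1365/2

Let u = exp(r), so du = exp(r) dr. When r = 0, u = 1; when r = log(4), u = 4.
The integral becomes ∫ u**5 du from 1 to 4, with antiderivative u**6/6.
Back in r: F(r) = exp(6*r)/6.
Then F(log(4)) - F(0) = (2048/3) - (1/6) = 1365/2.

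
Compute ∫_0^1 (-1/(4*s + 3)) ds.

An antiderivative is F(s) = -log(4*s + 3)/4.
Then F(1) - F(0) = (-log(7)/4) - (-log(3)/4) = -log(7)/4 + log(3)/4.

-log(7)/4 + log(3)/4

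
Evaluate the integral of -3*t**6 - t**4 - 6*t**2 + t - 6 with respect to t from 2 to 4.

By the power rule, an antiderivative is F(t) = -3*t**7/7 - t**5/5 - 2*t**3 + t**2/2 - 6*t.
Then F(4) - F(2) = (-257968/35) - (-3054/35) = -254914/35.

-254914/35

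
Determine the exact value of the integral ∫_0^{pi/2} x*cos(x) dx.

-1 + pi/2

Integrate by parts once (u = x, dv = cos(x) dx).
An antiderivative is F(x) = x*sin(x) + cos(x).
Then F(pi/2) - F(0) = (pi/2) - (1) = -1 + pi/2.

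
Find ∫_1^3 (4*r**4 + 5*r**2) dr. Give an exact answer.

3554/15

By the power rule, an antiderivative is F(r) = 4*r**5/5 + 5*r**3/3.
Then F(3) - F(1) = (1197/5) - (37/15) = 3554/15.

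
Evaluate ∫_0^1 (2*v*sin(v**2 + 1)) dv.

Let u = v**2 + 1, so du = 2*v dv. When v = 0, u = 1; when v = 1, u = 2.
The integral becomes ∫ sin(u) du from 1 to 2, with antiderivative -cos(u).
Back in v: F(v) = -cos(v**2 + 1).
Then F(1) - F(0) = (-cos(2)) - (-cos(1)) = -cos(2) + cos(1).

-cos(2) + cos(1)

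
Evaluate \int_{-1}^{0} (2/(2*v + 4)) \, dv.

An antiderivative is F(v) = log(2*v + 4).
Then F(0) - F(-1) = (log(4)) - (log(2)) = log(2).

log(2)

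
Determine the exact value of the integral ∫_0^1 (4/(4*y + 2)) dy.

Let u = 4*y + 2, so du = 4 dy. When y = 0, u = 2; when y = 1, u = 6.
The integral becomes ∫ 1/u du from 2 to 6, with antiderivative log(u).
Back in y: F(y) = log(4*y + 2).
Then F(1) - F(0) = (log(6)) - (log(2)) = log(3).

log(3)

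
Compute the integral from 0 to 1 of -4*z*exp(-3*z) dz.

Integrate by parts once (u = z, dv = -4*exp(-3*z) dz).
An antiderivative is F(z) = (12*z + 4)*exp(-3*z)/9.
Then F(1) - F(0) = (16*exp(-3)/9) - (4/9) = -4/9 + 16*exp(-3)/9.

-4/9 + 16*exp(-3)/9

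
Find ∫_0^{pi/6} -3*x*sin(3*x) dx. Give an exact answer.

-1/3

Integrate by parts once (u = x, dv = -3*sin(3*x) dx).
An antiderivative is F(x) = x*cos(3*x) - sin(3*x)/3.
Then F(pi/6) - F(0) = (-1/3) - (0) = -1/3.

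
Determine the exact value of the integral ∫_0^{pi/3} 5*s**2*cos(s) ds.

Integrate by parts twice (u = s^2, dv = 5*cos(s) ds).
An antiderivative is F(s) = 5*s**2*sin(s) + 10*s*cos(s) - 10*sin(s).
Then F(pi/3) - F(0) = (-5*sqrt(3) + 5*sqrt(3)*pi**2/18 + 5*pi/3) - (0) = -5*sqrt(3) + 5*sqrt(3)*pi**2/18 + 5*pi/3.

-5*sqrt(3) + 5*sqrt(3)*pi**2/18 + 5*pi/3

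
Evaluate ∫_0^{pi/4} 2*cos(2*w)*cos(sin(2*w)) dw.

Let u = sin(2*w), so du = 2*cos(2*w) dw. When w = 0, u = 0; when w = pi/4, u = 1.
The integral becomes ∫ cos(u) du from 0 to 1, with antiderivative sin(u).
Back in w: F(w) = sin(sin(2*w)).
Then F(pi/4) - F(0) = (sin(1)) - (0) = sin(1).

sin(1)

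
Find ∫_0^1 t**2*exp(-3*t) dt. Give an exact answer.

2/27 - 17*exp(-3)/27

Integrate by parts twice (u = t^2, dv = exp(-3*t) dt).
An antiderivative is F(t) = (-9*t**2 - 6*t - 2)*exp(-3*t)/27.
Then F(1) - F(0) = (-17*exp(-3)/27) - (-2/27) = 2/27 - 17*exp(-3)/27.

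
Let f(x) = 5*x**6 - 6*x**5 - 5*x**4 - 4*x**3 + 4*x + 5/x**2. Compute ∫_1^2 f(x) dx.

-137/14

By the power rule, an antiderivative is F(x) = 5*x**7/7 - x**6 - x**5 - x**4 + 2*x**2 - 5/x.
Then F(2) - F(1) = (-211/14) - (-37/7) = -137/14.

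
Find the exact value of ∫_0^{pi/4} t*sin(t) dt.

sqrt(2)*(4 - pi)/8

Integrate by parts once (u = t, dv = sin(t) dt).
An antiderivative is F(t) = -t*cos(t) + sin(t).
Then F(pi/4) - F(0) = (sqrt(2)*(4 - pi)/8) - (0) = sqrt(2)*(4 - pi)/8.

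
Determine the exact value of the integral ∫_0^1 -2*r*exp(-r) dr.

-2 + 4*exp(-1)

Integrate by parts once (u = r, dv = -2*exp(-r) dr).
An antiderivative is F(r) = (2*r + 2)*exp(-r).
Then F(1) - F(0) = (4*exp(-1)) - (2) = -2 + 4*exp(-1).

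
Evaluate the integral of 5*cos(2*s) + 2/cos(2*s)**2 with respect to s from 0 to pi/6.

An antiderivative is F(s) = 5*sin(2*s)/2 + tan(2*s).
Then F(pi/6) - F(0) = (9*sqrt(3)/4) - (0) = 9*sqrt(3)/4.

9*sqrt(3)/4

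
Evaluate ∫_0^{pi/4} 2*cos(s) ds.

An antiderivative is F(s) = 2*sin(s).
Then F(pi/4) - F(0) = (sqrt(2)) - (0) = sqrt(2).

sqrt(2)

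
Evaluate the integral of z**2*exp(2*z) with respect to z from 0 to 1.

Integrate by parts twice (u = z^2, dv = exp(2*z) dz).
An antiderivative is F(z) = (2*z**2 - 2*z + 1)*exp(2*z)/4.
Then F(1) - F(0) = (exp(2)/4) - (1/4) = -1/4 + exp(2)/4.

-1/4 + exp(2)/4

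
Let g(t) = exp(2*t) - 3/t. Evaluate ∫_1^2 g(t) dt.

-exp(2)/2 - log(8) + exp(4)/2

An antiderivative is F(t) = exp(2*t)/2 - 3*log(t).
Then F(2) - F(1) = (-log(8) + exp(4)/2) - (exp(2)/2) = -exp(2)/2 - log(8) + exp(4)/2.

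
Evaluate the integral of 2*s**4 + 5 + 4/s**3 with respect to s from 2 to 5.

62631/50

By the power rule, an antiderivative is F(s) = 2*s**5/5 + 5*s - 2/s**2.
Then F(5) - F(2) = (31873/25) - (223/10) = 62631/50.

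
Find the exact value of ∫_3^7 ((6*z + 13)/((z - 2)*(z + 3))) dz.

-log(3) + 6*log(5)

Factor the denominator: z**2 + z - 6 = (z + 3)(z - 2).
Partial fractions: (6*z + 13)/((z - 2)*(z + 3)) = 1/(z + 3) + 5/(z - 2).
An antiderivative is F(z) = 5*log(z - 2) + log(z + 3).
Then F(7) - F(3) = (log(2) + 6*log(5)) - (log(6)) = -log(3) + 6*log(5).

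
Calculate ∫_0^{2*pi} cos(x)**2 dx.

pi

Use the identity cos^2(x) = (1 + cos(2*x))/2.
An antiderivative is F(x) = x/2 + sin(2*x)/4.
Then F(2*pi) - F(0) = (pi) - (0) = pi.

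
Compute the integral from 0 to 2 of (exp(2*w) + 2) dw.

7/2 + exp(4)/2

An antiderivative is F(w) = exp(2*w)/2 + 2*w.
Then F(2) - F(0) = (4 + exp(4)/2) - (1/2) = 7/2 + exp(4)/2.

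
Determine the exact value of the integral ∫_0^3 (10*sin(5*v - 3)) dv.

2*cos(3) - 2*cos(12)

Let u = 5*v - 3, so du = 5 dv. When v = 0, u = -3; when v = 3, u = 12.
The integral becomes 2·∫ sin(u) du from -3 to 12, with antiderivative -2*cos(u).
Back in v: F(v) = -2*cos(5*v - 3).
Then F(3) - F(0) = (-2*cos(12)) - (-2*cos(3)) = 2*cos(3) - 2*cos(12).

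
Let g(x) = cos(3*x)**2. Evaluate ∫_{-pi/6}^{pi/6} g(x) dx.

pi/6

Use the identity cos^2(3*x) = (1 + cos(6*x))/2.
An antiderivative is F(x) = x/2 + sin(6*x)/12.
Then F(pi/6) - F(-pi/6) = (pi/12) - (-pi/12) = pi/6.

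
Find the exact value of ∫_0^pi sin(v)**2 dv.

Use the identity sin^2(v) = (1 - cos(2*v))/2.
An antiderivative is F(v) = v/2 - sin(2*v)/4.
Then F(pi) - F(0) = (pi/2) - (0) = pi/2.

pi/2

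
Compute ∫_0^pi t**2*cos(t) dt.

-2*pi

Integrate by parts twice (u = t^2, dv = cos(t) dt).
An antiderivative is F(t) = t**2*sin(t) + 2*t*cos(t) - 2*sin(t).
Then F(pi) - F(0) = (-2*pi) - (0) = -2*pi.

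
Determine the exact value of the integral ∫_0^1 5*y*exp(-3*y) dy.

Integrate by parts once (u = y, dv = 5*exp(-3*y) dy).
An antiderivative is F(y) = (-15*y - 5)*exp(-3*y)/9.
Then F(1) - F(0) = (-20*exp(-3)/9) - (-5/9) = 5/9 - 20*exp(-3)/9.

5/9 - 20*exp(-3)/9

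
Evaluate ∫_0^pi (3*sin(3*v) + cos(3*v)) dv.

2

An antiderivative is F(v) = sin(3*v)/3 - cos(3*v).
Then F(pi) - F(0) = (1) - (-1) = 2.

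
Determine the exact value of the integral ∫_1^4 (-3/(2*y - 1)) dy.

-3*log(7)/2

An antiderivative is F(y) = -3*log(2*y - 1)/2.
Then F(4) - F(1) = (-3*log(7)/2) - (0) = -3*log(7)/2.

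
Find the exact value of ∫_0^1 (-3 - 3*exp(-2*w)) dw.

An antiderivative is F(w) = -3*w + 3*exp(-2*w)/2.
Then F(1) - F(0) = (-3 + 3*exp(-2)/2) - (3/2) = -9/2 + 3*exp(-2)/2.

-9/2 + 3*exp(-2)/2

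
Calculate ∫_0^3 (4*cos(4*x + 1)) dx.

Let u = 4*x + 1, so du = 4 dx. When x = 0, u = 1; when x = 3, u = 13.
The integral becomes ∫ cos(u) du from 1 to 13, with antiderivative sin(u).
Back in x: F(x) = sin(4*x + 1).
Then F(3) - F(0) = (sin(13)) - (sin(1)) = -sin(1) + sin(13).

-sin(1) + sin(13)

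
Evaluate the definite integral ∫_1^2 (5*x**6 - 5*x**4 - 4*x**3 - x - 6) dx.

521/14

By the power rule, an antiderivative is F(x) = 5*x**7/7 - x**5 - x**4 - x**2/2 - 6*x.
Then F(2) - F(1) = (206/7) - (-109/14) = 521/14.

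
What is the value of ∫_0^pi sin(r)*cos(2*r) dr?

-2/3

Use the identity sin(r)cos(2*r) = [sin(3*r) + sin(-r)]/2.
An antiderivative is F(r) = cos(r)/2 - cos(3*r)/6.
Then F(pi) - F(0) = (-1/3) - (1/3) = -2/3.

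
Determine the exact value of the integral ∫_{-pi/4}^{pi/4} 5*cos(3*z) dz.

An antiderivative is F(z) = 5*sin(3*z)/3.
Then F(pi/4) - F(-pi/4) = (5*sqrt(2)/6) - (-5*sqrt(2)/6) = 5*sqrt(2)/3.

5*sqrt(2)/3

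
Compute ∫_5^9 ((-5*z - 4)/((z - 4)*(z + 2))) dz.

-4*log(5) - log(11) + log(7)

Factor the denominator: z**2 - 2*z - 8 = (z + 2)(z - 4).
Partial fractions: (-5*z - 4)/((z - 4)*(z + 2)) = -1/(z + 2) - 4/(z - 4).
An antiderivative is F(z) = -4*log(z - 4) - log(z + 2).
Then F(9) - F(5) = (-4*log(5) - log(11)) - (-log(7)) = -4*log(5) - log(11) + log(7).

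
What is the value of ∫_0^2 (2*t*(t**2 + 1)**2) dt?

Let u = t**2 + 1, so du = 2*t dt. When t = 0, u = 1; when t = 2, u = 5.
The integral becomes ∫ u**2 du from 1 to 5, with antiderivative u**3/3.
Back in t: F(t) = (t**2 + 1)**3/3.
Then F(2) - F(0) = (125/3) - (1/3) = 124/3.

124/3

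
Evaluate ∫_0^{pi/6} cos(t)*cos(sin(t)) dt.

Let u = sin(t), so du = cos(t) dt. When t = 0, u = 0; when t = pi/6, u = 1/2.
The integral becomes ∫ cos(u) du from 0 to 1/2, with antiderivative sin(u).
Back in t: F(t) = sin(sin(t)).
Then F(pi/6) - F(0) = (sin(1/2)) - (0) = sin(1/2).

sin(1/2)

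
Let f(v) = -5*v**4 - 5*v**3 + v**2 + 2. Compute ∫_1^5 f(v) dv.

-11564/3

By the power rule, an antiderivative is F(v) = -v**5 - 5*v**4/4 + v**3/3 + 2*v.
Then F(5) - F(1) = (-46255/12) - (1/12) = -11564/3.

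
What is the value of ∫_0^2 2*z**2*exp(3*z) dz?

-4/27 + 52*exp(6)/27

Integrate by parts twice (u = z^2, dv = 2*exp(3*z) dz).
An antiderivative is F(z) = (18*z**2 - 12*z + 4)*exp(3*z)/27.
Then F(2) - F(0) = (52*exp(6)/27) - (4/27) = -4/27 + 52*exp(6)/27.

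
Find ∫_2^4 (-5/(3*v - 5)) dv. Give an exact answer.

-5*log(7)/3

An antiderivative is F(v) = -5*log(3*v - 5)/3.
Then F(4) - F(2) = (-5*log(7)/3) - (0) = -5*log(7)/3.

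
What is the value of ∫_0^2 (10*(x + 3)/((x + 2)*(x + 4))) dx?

5*log(3)

Factor the denominator: x**2 + 6*x + 8 = (x + 4)(x + 2).
Partial fractions: 10*(x + 3)/((x + 2)*(x + 4)) = 5/(x + 4) + 5/(x + 2).
An antiderivative is F(x) = 5*log(x + 2) + 5*log(x + 4).
Then F(2) - F(0) = (5*log(3) + 15*log(2)) - (15*log(2)) = 5*log(3).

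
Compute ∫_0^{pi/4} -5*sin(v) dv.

An antiderivative is F(v) = 5*cos(v).
Then F(pi/4) - F(0) = (5*sqrt(2)/2) - (5) = -5 + 5*sqrt(2)/2.

-5 + 5*sqrt(2)/2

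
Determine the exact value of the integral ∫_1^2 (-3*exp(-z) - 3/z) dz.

-3*log(2) - 3*exp(-1) + 3*exp(-2)

An antiderivative is F(z) = -3*log(z) + 3*exp(-z).
Then F(2) - F(1) = (-3*log(2) + 3*exp(-2)) - (3*exp(-1)) = -3*log(2) - 3*exp(-1) + 3*exp(-2).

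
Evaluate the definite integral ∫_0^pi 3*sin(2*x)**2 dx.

Use the identity sin^2(2*x) = (1 - cos(4*x))/2.
An antiderivative is F(x) = 3*x/2 - 3*sin(4*x)/8.
Then F(pi) - F(0) = (3*pi/2) - (0) = 3*pi/2.

3*pi/2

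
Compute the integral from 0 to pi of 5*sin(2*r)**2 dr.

Use the identity sin^2(2*r) = (1 - cos(4*r))/2.
An antiderivative is F(r) = 5*r/2 - 5*sin(4*r)/8.
Then F(pi) - F(0) = (5*pi/2) - (0) = 5*pi/2.

5*pi/2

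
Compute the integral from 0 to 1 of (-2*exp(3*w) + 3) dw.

11/3 - 2*exp(3)/3

An antiderivative is F(w) = -2*exp(3*w)/3 + 3*w.
Then F(1) - F(0) = (3 - 2*exp(3)/3) - (-2/3) = 11/3 - 2*exp(3)/3.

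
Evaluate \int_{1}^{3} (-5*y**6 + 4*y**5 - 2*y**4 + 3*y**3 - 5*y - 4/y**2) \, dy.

-119234/105

By the power rule, an antiderivative is F(y) = -5*y**7/7 + 2*y**6/3 - 2*y**5/5 + 3*y**4/4 - 5*y**2/2 + 4/y.
Then F(3) - F(1) = (-476179/420) - (757/420) = -119234/105.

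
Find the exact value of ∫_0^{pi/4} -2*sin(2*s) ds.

-1

An antiderivative is F(s) = cos(2*s).
Then F(pi/4) - F(0) = (0) - (1) = -1.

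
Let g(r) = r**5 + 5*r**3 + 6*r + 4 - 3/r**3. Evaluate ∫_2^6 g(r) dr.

By the power rule, an antiderivative is F(r) = r**6/6 + 5*r**4/4 + 3*r**2 + 4*r + 3/(2*r**2).
Then F(6) - F(2) = (228673/24) - (1225/24) = 9477.

9477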